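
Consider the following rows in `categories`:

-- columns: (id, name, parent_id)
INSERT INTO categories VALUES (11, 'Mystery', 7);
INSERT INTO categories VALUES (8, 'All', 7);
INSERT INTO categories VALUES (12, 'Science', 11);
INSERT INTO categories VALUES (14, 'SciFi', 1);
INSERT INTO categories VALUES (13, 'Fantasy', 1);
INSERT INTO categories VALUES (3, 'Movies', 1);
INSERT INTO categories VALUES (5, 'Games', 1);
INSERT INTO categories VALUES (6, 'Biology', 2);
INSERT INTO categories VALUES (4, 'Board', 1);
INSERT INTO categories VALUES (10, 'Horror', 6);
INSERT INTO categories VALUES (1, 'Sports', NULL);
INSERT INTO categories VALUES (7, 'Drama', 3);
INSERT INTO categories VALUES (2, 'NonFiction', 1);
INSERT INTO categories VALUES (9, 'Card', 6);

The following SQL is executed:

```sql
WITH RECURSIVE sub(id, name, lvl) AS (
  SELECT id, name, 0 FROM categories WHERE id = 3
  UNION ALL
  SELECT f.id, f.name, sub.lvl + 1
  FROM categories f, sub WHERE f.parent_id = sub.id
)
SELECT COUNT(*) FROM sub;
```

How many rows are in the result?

Base: id=3 (Movies) at lvl 0.
Iteration 1: rows with parent_id in {3} -> Drama (id 7, lvl 1).
Iteration 2: rows with parent_id in {7} -> All (id 8, lvl 2), Mystery (id 11, lvl 2).
Iteration 3: rows with parent_id in {8,11} -> Science (id 12, lvl 3).
Iteration 4: no rows with parent_id in {12}; recursion stops.
Total rows emitted: 5.

5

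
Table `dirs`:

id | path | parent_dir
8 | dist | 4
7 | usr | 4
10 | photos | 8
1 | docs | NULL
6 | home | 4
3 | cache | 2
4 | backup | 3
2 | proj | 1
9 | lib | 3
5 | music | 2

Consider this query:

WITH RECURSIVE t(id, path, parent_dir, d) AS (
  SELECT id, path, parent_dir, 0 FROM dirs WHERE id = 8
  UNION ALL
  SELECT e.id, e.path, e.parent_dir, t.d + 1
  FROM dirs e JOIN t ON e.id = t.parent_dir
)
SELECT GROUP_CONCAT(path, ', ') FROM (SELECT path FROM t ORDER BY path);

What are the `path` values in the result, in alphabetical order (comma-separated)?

backup, cache, dist, docs, proj

Base: id=8 (dist), parent_dir=4, d 0.
Iteration 1: join on id=4 -> backup (id 4, parent_dir=3, d 1).
Iteration 2: join on id=3 -> cache (id 3, parent_dir=2, d 2).
Iteration 3: join on id=2 -> proj (id 2, parent_dir=1, d 3).
Iteration 4: join on id=1 -> docs (id 1, parent_dir=NULL, d 4).
Iteration 5: parent_dir is NULL; no match; recursion stops.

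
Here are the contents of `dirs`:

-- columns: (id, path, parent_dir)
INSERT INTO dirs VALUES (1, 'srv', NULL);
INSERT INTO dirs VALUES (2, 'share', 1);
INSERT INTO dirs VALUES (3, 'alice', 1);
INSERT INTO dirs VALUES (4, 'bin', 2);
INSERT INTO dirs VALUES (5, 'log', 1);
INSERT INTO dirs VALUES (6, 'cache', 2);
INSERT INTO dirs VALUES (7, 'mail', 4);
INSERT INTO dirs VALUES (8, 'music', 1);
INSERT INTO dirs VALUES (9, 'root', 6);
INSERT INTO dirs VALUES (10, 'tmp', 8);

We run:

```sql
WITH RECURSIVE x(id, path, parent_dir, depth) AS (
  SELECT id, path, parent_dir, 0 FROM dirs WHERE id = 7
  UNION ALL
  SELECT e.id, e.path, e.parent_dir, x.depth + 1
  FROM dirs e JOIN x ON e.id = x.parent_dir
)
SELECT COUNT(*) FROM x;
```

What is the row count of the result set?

4

Base: id=7 (mail), parent_dir=4, depth 0.
Iteration 1: join on id=4 -> bin (id 4, parent_dir=2, depth 1).
Iteration 2: join on id=2 -> share (id 2, parent_dir=1, depth 2).
Iteration 3: join on id=1 -> srv (id 1, parent_dir=NULL, depth 3).
Iteration 4: parent_dir is NULL; no match; recursion stops.
Total rows emitted: 4.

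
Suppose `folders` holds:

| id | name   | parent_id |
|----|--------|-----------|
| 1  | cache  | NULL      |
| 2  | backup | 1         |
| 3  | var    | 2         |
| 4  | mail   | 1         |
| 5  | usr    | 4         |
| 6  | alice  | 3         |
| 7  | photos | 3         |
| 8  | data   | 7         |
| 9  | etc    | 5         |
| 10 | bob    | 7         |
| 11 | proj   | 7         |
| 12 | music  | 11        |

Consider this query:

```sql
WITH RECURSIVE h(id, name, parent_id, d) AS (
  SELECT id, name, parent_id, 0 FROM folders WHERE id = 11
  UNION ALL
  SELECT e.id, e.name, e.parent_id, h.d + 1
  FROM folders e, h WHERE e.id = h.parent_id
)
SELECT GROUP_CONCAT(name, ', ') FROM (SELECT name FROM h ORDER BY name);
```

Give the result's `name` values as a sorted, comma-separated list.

Base: id=11 (proj), parent_id=7, d 0.
Iteration 1: join on id=7 -> photos (id 7, parent_id=3, d 1).
Iteration 2: join on id=3 -> var (id 3, parent_id=2, d 2).
Iteration 3: join on id=2 -> backup (id 2, parent_id=1, d 3).
Iteration 4: join on id=1 -> cache (id 1, parent_id=NULL, d 4).
Iteration 5: parent_id is NULL; no match; recursion stops.

backup, cache, photos, proj, var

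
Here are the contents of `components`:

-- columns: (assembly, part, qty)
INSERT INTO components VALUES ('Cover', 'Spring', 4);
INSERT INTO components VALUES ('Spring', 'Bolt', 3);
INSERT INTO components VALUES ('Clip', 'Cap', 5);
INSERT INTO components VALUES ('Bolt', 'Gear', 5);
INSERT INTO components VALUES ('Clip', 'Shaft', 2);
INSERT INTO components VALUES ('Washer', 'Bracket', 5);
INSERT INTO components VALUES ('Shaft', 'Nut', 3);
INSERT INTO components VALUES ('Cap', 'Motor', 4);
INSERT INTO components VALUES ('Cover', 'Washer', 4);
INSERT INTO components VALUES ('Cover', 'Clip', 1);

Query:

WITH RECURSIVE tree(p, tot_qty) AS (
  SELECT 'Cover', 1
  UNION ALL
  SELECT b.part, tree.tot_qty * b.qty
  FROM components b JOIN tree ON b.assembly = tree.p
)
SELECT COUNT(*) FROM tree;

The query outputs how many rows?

Base: (Cover, tot_qty=1).
Iteration 1: components of {Cover} -> Clip = 1*1 = 1, Spring = 1*4 = 4, Washer = 1*4 = 4.
Iteration 2: components of {Clip,Spring,Washer} -> Bolt = 4*3 = 12, Bracket = 4*5 = 20, Cap = 1*5 = 5, Shaft = 1*2 = 2.
Iteration 3: components of {Bolt,Bracket,Cap,Shaft} -> Gear = 12*5 = 60, Motor = 5*4 = 20, Nut = 2*3 = 6.
Iteration 4: no further components; recursion stops.
Total rows emitted: 11.

11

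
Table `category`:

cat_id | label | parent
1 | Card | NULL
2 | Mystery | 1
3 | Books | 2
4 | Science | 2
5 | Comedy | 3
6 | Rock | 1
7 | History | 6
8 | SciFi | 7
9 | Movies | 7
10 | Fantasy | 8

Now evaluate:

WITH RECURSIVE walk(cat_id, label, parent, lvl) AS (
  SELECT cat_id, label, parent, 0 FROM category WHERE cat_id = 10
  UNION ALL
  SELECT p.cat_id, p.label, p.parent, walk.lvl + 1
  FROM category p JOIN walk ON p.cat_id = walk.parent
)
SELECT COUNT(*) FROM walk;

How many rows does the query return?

Base: cat_id=10 (Fantasy), parent=8, lvl 0.
Iteration 1: join on cat_id=8 -> SciFi (id 8, parent=7, lvl 1).
Iteration 2: join on cat_id=7 -> History (id 7, parent=6, lvl 2).
Iteration 3: join on cat_id=6 -> Rock (id 6, parent=1, lvl 3).
Iteration 4: join on cat_id=1 -> Card (id 1, parent=NULL, lvl 4).
Iteration 5: parent is NULL; no match; recursion stops.
Total rows emitted: 5.

5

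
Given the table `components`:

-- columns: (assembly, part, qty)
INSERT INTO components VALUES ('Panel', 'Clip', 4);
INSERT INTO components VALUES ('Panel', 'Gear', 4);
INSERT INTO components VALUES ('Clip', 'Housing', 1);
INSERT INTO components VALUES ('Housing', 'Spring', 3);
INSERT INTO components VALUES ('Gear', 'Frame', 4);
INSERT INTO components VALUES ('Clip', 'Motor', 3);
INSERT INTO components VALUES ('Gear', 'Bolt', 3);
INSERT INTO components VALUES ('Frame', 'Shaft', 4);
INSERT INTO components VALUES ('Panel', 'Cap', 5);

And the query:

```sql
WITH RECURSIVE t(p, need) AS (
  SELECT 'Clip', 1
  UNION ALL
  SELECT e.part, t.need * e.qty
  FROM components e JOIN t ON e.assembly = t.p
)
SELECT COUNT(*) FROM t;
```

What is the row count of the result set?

Base: (Clip, need=1).
Iteration 1: components of {Clip} -> Housing = 1*1 = 1, Motor = 1*3 = 3.
Iteration 2: components of {Housing,Motor} -> Spring = 1*3 = 3.
Iteration 3: no further components; recursion stops.
Total rows emitted: 4.

4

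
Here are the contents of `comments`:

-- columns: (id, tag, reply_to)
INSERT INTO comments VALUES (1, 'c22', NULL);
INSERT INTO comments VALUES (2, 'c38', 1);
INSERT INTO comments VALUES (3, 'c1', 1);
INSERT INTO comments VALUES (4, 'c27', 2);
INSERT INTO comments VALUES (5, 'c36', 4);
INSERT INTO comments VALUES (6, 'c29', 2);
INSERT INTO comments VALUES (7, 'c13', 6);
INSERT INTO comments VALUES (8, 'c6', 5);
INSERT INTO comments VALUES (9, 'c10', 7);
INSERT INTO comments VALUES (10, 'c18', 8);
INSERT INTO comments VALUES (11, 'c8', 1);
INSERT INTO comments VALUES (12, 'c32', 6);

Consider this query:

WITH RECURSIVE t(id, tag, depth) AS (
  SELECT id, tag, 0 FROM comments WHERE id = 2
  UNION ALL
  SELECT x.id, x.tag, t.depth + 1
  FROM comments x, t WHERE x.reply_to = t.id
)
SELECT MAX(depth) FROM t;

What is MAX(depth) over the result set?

4

Base: id=2 (c38) at depth 0.
Iteration 1: rows with reply_to in {2} -> c27 (id 4, depth 1), c29 (id 6, depth 1).
Iteration 2: rows with reply_to in {4,6} -> c36 (id 5, depth 2), c13 (id 7, depth 2), c32 (id 12, depth 2).
Iteration 3: rows with reply_to in {5,7,12} -> c6 (id 8, depth 3), c10 (id 9, depth 3).
Iteration 4: rows with reply_to in {8,9} -> c18 (id 10, depth 4).
Iteration 5: no rows with reply_to in {10}; recursion stops.
depth values: 0, 1, 1, 2, 2, 2, 3, 3, 4; the maximum is 4.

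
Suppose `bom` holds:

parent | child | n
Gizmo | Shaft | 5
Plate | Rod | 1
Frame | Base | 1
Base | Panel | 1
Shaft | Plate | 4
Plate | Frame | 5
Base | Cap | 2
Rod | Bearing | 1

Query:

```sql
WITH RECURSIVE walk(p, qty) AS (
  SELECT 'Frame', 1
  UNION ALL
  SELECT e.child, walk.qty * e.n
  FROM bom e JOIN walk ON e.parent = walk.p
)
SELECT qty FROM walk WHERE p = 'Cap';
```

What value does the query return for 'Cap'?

2

Base: (Frame, qty=1).
Iteration 1: components of {Frame} -> Base = 1*1 = 1.
Iteration 2: components of {Base} -> Cap = 1*2 = 2, Panel = 1*1 = 1.
Iteration 3: no further components; recursion stops.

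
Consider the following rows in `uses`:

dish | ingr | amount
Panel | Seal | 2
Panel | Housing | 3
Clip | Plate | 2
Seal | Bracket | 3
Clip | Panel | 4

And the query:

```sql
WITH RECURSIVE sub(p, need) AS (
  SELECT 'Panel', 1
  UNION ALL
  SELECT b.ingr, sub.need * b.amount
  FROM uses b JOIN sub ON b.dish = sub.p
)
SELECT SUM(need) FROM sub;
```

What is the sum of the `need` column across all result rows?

12

Base: (Panel, need=1).
Iteration 1: components of {Panel} -> Housing = 1*3 = 3, Seal = 1*2 = 2.
Iteration 2: components of {Housing,Seal} -> Bracket = 2*3 = 6.
Iteration 3: no further components; recursion stops.
SUM(need) = 1 + 3 + 2 + 6 = 12.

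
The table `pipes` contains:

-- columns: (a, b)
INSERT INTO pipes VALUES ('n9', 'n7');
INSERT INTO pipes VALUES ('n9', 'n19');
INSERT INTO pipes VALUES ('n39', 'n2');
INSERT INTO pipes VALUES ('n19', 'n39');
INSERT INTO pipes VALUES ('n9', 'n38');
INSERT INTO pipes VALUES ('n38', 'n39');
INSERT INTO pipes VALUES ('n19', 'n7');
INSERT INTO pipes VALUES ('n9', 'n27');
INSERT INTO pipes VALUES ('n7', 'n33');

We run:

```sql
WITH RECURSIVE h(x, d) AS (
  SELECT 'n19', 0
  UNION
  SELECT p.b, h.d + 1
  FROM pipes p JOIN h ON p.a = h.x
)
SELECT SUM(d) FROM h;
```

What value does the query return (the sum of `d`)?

6

Base: (n19, d=0).
Iteration 1: edges from {n19} -> (n39, d=1), (n7, d=1).
Iteration 2: edges from {n39,n7} -> (n2, d=2), (n33, d=2).
Iteration 3: no outgoing edges from {n2,n33}; recursion stops.
SUM(d) = 0 + 1 + 1 + 2 + 2 = 6.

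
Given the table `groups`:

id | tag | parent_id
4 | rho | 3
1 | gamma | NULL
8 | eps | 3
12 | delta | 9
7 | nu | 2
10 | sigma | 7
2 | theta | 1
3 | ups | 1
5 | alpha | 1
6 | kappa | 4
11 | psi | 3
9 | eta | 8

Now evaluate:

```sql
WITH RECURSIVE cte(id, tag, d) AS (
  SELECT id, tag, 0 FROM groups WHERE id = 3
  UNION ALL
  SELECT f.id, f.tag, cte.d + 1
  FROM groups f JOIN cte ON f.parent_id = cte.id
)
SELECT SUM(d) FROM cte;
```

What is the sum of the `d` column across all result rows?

10

Base: id=3 (ups) at d 0.
Iteration 1: rows with parent_id in {3} -> rho (id 4, d 1), eps (id 8, d 1), psi (id 11, d 1).
Iteration 2: rows with parent_id in {4,8,11} -> kappa (id 6, d 2), eta (id 9, d 2).
Iteration 3: rows with parent_id in {6,9} -> delta (id 12, d 3).
Iteration 4: no rows with parent_id in {12}; recursion stops.
SUM(d) = 0 + 1 + 1 + 1 + 2 + 2 + 3 = 10.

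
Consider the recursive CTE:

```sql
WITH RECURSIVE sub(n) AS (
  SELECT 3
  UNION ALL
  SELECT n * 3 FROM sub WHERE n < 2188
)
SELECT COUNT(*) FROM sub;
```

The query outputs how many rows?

8

Base: n=3.
Iteration 1: 3 < 2188 holds -> n = 3 * 3 = 9.
Iteration 2: 9 < 2188 holds -> n = 9 * 3 = 27.
Iteration 3: 27 < 2188 holds -> n = 27 * 3 = 81.
Iteration 4: 81 < 2188 holds -> n = 81 * 3 = 243.
Iteration 5: 243 < 2188 holds -> n = 243 * 3 = 729.
Iteration 6: 729 < 2188 holds -> n = 729 * 3 = 2187.
Iteration 7: 2187 < 2188 holds -> n = 2187 * 3 = 6561.
Iteration 8: 6561 < 2188 fails; recursion stops.
Total rows emitted: 8.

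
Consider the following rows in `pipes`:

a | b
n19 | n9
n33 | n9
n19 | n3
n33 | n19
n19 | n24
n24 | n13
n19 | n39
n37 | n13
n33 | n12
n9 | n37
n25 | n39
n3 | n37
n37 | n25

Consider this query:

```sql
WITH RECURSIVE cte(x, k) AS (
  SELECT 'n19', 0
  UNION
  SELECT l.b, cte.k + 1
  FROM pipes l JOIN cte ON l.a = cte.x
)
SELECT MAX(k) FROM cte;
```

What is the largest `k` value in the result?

4

Base: (n19, k=0).
Iteration 1: edges from {n19} -> (n24, k=1), (n3, k=1), (n39, k=1), (n9, k=1).
Iteration 2: edges from {n24,n3,n39,n9} -> (n13, k=2), (n37, k=2). [UNION drops 1 duplicate row(s)]
Iteration 3: edges from {n13,n37} -> (n13, k=3), (n25, k=3).
Iteration 4: edges from {n13,n25} -> (n39, k=4).
Iteration 5: no outgoing edges from {n39}; recursion stops.
k values: 0, 1, 1, 1, 1, 2, 2, 3, 3, 4; the maximum is 4.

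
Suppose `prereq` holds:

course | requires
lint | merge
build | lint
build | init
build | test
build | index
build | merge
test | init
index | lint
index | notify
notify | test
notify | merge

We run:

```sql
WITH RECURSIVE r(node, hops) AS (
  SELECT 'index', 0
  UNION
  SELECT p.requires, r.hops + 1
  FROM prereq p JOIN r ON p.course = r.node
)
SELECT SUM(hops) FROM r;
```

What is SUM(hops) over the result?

Base: (index, hops=0).
Iteration 1: edges from {index} -> (lint, hops=1), (notify, hops=1).
Iteration 2: edges from {lint,notify} -> (merge, hops=2), (test, hops=2). [UNION drops 1 duplicate row(s)]
Iteration 3: edges from {merge,test} -> (init, hops=3).
Iteration 4: no outgoing edges from {init}; recursion stops.
SUM(hops) = 0 + 1 + 1 + 2 + 2 + 3 = 9.

9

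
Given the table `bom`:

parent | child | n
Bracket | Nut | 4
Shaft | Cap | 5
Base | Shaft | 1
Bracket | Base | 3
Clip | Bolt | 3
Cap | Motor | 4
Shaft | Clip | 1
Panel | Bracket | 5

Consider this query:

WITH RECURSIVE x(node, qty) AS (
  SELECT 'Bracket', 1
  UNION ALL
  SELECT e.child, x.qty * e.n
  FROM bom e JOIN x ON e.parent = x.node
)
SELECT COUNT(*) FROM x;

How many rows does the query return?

8

Base: (Bracket, qty=1).
Iteration 1: components of {Bracket} -> Base = 1*3 = 3, Nut = 1*4 = 4.
Iteration 2: components of {Base,Nut} -> Shaft = 3*1 = 3.
Iteration 3: components of {Shaft} -> Cap = 3*5 = 15, Clip = 3*1 = 3.
Iteration 4: components of {Cap,Clip} -> Bolt = 3*3 = 9, Motor = 15*4 = 60.
Iteration 5: no further components; recursion stops.
Total rows emitted: 8.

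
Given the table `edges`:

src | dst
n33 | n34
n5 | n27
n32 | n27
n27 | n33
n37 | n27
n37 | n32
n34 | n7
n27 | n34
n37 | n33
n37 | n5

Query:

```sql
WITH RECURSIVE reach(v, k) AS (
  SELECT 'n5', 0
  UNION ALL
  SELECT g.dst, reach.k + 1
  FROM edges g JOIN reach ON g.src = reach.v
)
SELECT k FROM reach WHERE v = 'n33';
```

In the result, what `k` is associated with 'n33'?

Base: (n5, k=0).
Iteration 1: edges from {n5} -> (n27, k=1).
Iteration 2: edges from {n27} -> (n33, k=2), (n34, k=2).
Iteration 3: edges from {n33,n34} -> (n34, k=3), (n7, k=3).
Iteration 4: edges from {n34,n7} -> (n7, k=4).
Iteration 5: no outgoing edges from {n7}; recursion stops.

2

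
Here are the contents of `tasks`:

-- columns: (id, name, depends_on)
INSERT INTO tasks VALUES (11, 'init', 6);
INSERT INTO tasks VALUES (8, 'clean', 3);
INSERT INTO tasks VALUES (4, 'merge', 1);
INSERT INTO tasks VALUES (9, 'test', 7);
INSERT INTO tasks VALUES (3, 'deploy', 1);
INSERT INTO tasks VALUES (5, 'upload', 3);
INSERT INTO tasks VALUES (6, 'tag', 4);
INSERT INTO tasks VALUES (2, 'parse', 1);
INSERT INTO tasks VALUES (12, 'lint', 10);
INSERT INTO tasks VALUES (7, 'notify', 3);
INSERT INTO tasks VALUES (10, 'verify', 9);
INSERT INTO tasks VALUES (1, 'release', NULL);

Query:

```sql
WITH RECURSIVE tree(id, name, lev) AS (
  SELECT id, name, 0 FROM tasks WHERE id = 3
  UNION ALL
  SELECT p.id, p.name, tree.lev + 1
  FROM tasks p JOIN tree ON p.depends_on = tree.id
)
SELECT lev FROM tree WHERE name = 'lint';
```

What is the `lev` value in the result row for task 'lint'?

Base: id=3 (deploy) at lev 0.
Iteration 1: rows with depends_on in {3} -> upload (id 5, lev 1), notify (id 7, lev 1), clean (id 8, lev 1).
Iteration 2: rows with depends_on in {5,7,8} -> test (id 9, lev 2).
Iteration 3: rows with depends_on in {9} -> verify (id 10, lev 3).
Iteration 4: rows with depends_on in {10} -> lint (id 12, lev 4).
Iteration 5: no rows with depends_on in {12}; recursion stops.

4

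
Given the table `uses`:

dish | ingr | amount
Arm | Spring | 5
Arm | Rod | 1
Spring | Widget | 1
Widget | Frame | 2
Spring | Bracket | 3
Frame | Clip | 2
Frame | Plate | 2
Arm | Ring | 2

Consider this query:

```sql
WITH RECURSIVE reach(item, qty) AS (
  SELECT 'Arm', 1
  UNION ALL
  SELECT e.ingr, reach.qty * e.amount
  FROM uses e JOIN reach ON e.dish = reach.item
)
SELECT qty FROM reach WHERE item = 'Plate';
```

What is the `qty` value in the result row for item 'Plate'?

20

Base: (Arm, qty=1).
Iteration 1: components of {Arm} -> Ring = 1*2 = 2, Rod = 1*1 = 1, Spring = 1*5 = 5.
Iteration 2: components of {Ring,Rod,Spring} -> Bracket = 5*3 = 15, Widget = 5*1 = 5.
Iteration 3: components of {Bracket,Widget} -> Frame = 5*2 = 10.
Iteration 4: components of {Frame} -> Clip = 10*2 = 20, Plate = 10*2 = 20.
Iteration 5: no further components; recursion stops.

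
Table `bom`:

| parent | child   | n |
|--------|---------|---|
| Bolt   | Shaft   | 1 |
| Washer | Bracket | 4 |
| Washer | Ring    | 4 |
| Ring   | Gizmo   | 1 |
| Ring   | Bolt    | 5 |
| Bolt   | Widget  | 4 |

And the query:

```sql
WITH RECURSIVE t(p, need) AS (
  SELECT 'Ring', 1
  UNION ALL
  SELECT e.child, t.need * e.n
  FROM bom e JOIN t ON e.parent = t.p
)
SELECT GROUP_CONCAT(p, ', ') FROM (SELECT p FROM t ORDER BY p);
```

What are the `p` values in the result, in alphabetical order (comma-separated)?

Bolt, Gizmo, Ring, Shaft, Widget

Base: (Ring, need=1).
Iteration 1: components of {Ring} -> Bolt = 1*5 = 5, Gizmo = 1*1 = 1.
Iteration 2: components of {Bolt,Gizmo} -> Shaft = 5*1 = 5, Widget = 5*4 = 20.
Iteration 3: no further components; recursion stops.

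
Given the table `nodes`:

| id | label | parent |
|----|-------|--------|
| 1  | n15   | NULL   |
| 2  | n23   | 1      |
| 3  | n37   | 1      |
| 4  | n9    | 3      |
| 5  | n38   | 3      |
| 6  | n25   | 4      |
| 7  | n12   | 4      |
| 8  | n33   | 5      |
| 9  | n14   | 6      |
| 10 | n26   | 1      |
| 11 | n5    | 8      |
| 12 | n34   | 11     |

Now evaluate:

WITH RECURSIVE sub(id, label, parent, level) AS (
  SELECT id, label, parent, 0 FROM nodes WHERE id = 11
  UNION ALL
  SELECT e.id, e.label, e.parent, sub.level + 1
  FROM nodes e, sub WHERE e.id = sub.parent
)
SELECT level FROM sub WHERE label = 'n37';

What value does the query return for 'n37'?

Base: id=11 (n5), parent=8, level 0.
Iteration 1: join on id=8 -> n33 (id 8, parent=5, level 1).
Iteration 2: join on id=5 -> n38 (id 5, parent=3, level 2).
Iteration 3: join on id=3 -> n37 (id 3, parent=1, level 3).
Iteration 4: join on id=1 -> n15 (id 1, parent=NULL, level 4).
Iteration 5: parent is NULL; no match; recursion stops.

3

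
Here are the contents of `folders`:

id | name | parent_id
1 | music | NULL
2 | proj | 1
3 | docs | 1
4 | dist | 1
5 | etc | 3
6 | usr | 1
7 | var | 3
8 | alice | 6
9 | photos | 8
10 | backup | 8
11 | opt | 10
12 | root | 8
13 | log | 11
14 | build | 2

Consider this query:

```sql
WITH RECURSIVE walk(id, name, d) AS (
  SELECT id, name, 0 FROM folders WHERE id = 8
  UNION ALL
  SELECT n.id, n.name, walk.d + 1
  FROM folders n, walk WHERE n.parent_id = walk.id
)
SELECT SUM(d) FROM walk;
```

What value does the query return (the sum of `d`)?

Base: id=8 (alice) at d 0.
Iteration 1: rows with parent_id in {8} -> photos (id 9, d 1), backup (id 10, d 1), root (id 12, d 1).
Iteration 2: rows with parent_id in {9,10,12} -> opt (id 11, d 2).
Iteration 3: rows with parent_id in {11} -> log (id 13, d 3).
Iteration 4: no rows with parent_id in {13}; recursion stops.
SUM(d) = 0 + 1 + 1 + 1 + 2 + 3 = 8.

8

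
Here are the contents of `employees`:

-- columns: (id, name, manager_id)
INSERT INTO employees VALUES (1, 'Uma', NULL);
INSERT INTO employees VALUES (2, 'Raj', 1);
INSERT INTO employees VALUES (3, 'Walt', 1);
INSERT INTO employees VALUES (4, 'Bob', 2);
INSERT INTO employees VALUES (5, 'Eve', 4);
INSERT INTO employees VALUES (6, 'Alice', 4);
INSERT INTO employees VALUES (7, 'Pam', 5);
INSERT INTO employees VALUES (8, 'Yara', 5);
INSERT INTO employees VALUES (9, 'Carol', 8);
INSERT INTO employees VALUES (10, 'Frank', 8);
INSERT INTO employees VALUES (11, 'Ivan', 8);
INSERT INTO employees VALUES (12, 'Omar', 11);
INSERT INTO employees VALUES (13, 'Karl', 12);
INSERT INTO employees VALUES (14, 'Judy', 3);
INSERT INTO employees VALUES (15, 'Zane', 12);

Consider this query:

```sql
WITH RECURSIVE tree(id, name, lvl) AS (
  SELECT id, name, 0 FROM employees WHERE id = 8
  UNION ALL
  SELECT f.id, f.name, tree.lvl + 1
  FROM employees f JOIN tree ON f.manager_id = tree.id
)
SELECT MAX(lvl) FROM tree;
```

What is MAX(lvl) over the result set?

Base: id=8 (Yara) at lvl 0.
Iteration 1: rows with manager_id in {8} -> Carol (id 9, lvl 1), Frank (id 10, lvl 1), Ivan (id 11, lvl 1).
Iteration 2: rows with manager_id in {9,10,11} -> Omar (id 12, lvl 2).
Iteration 3: rows with manager_id in {12} -> Karl (id 13, lvl 3), Zane (id 15, lvl 3).
Iteration 4: no rows with manager_id in {13,15}; recursion stops.
lvl values: 0, 1, 1, 1, 2, 3, 3; the maximum is 3.

3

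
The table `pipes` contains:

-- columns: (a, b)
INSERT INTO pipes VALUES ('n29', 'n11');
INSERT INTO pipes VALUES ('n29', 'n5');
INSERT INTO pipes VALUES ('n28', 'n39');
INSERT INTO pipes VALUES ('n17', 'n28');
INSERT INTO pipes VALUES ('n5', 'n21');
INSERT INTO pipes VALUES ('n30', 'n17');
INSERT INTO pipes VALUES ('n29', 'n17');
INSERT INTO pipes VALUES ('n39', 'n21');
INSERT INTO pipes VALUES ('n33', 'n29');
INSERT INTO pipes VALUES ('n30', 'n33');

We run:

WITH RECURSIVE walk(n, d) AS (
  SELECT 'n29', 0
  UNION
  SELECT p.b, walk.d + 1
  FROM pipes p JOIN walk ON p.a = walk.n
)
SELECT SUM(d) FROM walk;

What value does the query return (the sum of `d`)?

Base: (n29, d=0).
Iteration 1: edges from {n29} -> (n11, d=1), (n17, d=1), (n5, d=1).
Iteration 2: edges from {n11,n17,n5} -> (n21, d=2), (n28, d=2).
Iteration 3: edges from {n21,n28} -> (n39, d=3).
Iteration 4: edges from {n39} -> (n21, d=4).
Iteration 5: no outgoing edges from {n21}; recursion stops.
SUM(d) = 0 + 1 + 1 + 1 + 2 + 2 + 3 + 4 = 14.

14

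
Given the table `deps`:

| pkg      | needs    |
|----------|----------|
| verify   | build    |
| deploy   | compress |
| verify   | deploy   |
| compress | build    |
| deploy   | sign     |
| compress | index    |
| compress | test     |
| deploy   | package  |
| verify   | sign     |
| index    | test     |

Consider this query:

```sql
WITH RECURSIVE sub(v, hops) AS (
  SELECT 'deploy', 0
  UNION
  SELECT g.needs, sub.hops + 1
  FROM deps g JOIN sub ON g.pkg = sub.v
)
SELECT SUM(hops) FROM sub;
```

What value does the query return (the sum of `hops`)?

12

Base: (deploy, hops=0).
Iteration 1: edges from {deploy} -> (compress, hops=1), (package, hops=1), (sign, hops=1).
Iteration 2: edges from {compress,package,sign} -> (build, hops=2), (index, hops=2), (test, hops=2).
Iteration 3: edges from {build,index,test} -> (test, hops=3).
Iteration 4: no outgoing edges from {test}; recursion stops.
SUM(hops) = 0 + 1 + 1 + 1 + 2 + 2 + 2 + 3 = 12.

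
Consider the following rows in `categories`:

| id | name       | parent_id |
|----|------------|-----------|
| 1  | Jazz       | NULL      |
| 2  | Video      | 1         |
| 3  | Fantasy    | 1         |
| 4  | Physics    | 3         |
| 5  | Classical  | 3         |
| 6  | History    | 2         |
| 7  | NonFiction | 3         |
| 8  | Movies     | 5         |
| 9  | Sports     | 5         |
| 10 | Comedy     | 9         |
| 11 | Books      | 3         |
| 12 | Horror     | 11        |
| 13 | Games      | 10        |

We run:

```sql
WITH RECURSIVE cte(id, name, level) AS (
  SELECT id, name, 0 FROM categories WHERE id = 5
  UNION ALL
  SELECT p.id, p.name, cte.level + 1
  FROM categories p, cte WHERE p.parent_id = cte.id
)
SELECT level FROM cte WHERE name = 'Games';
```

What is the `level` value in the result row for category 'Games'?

Base: id=5 (Classical) at level 0.
Iteration 1: rows with parent_id in {5} -> Movies (id 8, level 1), Sports (id 9, level 1).
Iteration 2: rows with parent_id in {8,9} -> Comedy (id 10, level 2).
Iteration 3: rows with parent_id in {10} -> Games (id 13, level 3).
Iteration 4: no rows with parent_id in {13}; recursion stops.

3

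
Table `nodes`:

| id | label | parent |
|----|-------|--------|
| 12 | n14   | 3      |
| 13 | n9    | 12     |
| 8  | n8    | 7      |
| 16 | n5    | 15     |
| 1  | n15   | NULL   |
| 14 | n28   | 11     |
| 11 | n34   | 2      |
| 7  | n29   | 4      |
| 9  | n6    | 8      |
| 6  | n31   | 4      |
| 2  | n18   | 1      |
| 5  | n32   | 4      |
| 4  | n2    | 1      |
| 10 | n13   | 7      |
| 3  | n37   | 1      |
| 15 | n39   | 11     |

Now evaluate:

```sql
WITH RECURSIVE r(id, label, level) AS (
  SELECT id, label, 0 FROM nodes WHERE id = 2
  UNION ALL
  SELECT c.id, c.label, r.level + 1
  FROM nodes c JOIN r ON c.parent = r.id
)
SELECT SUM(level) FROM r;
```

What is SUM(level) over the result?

Base: id=2 (n18) at level 0.
Iteration 1: rows with parent in {2} -> n34 (id 11, level 1).
Iteration 2: rows with parent in {11} -> n28 (id 14, level 2), n39 (id 15, level 2).
Iteration 3: rows with parent in {14,15} -> n5 (id 16, level 3).
Iteration 4: no rows with parent in {16}; recursion stops.
SUM(level) = 0 + 1 + 2 + 2 + 3 = 8.

8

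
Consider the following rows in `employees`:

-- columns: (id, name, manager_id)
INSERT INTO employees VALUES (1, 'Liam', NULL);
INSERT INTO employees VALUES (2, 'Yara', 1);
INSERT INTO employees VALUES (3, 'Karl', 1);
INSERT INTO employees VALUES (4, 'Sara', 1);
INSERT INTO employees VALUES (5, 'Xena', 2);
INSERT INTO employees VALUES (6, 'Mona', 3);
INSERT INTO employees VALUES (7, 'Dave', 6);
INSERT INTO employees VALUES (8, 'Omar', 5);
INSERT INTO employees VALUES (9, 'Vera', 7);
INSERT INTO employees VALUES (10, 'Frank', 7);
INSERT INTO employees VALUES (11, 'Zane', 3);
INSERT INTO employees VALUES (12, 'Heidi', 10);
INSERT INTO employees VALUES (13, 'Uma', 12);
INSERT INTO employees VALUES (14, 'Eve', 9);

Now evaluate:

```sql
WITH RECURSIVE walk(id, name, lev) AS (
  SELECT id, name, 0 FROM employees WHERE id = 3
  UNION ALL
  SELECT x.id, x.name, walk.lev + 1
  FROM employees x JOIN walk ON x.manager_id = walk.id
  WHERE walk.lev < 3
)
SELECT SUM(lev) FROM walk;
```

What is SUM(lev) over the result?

10

Base: id=3 (Karl) at lev 0.
Iteration 1: rows with manager_id in {3} -> Mona (id 6, lev 1), Zane (id 11, lev 1).
Iteration 2: rows with manager_id in {6,11} -> Dave (id 7, lev 2).
Iteration 3: rows with manager_id in {7} -> Vera (id 9, lev 3), Frank (id 10, lev 3).
Iteration 4: lev < 3 fails for all current rows; recursion stops.
SUM(lev) = 0 + 1 + 1 + 2 + 3 + 3 = 10.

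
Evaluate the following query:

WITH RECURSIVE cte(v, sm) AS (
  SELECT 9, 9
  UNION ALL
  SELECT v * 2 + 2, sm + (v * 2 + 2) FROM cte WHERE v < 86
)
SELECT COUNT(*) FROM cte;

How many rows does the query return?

Base: v=9, sm=9.
Iteration 1: 9 < 86 holds -> v = 9 * 2 + 2 = 20, sm = 9 + 20 = 29.
Iteration 2: 20 < 86 holds -> v = 20 * 2 + 2 = 42, sm = 29 + 42 = 71.
Iteration 3: 42 < 86 holds -> v = 42 * 2 + 2 = 86, sm = 71 + 86 = 157.
Iteration 4: 86 < 86 fails; recursion stops.
Total rows emitted: 4.

4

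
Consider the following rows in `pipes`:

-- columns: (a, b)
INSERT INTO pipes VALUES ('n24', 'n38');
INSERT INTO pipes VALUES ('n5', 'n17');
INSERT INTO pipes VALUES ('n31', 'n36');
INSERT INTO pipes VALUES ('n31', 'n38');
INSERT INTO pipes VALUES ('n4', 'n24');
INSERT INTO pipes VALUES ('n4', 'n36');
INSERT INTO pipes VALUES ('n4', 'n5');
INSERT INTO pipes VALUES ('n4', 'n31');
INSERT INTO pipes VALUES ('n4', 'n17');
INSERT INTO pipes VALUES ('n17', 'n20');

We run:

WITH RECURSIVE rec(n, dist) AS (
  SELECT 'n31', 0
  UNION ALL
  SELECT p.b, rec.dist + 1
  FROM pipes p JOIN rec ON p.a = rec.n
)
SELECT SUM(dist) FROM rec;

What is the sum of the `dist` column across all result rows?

Base: (n31, dist=0).
Iteration 1: edges from {n31} -> (n36, dist=1), (n38, dist=1).
Iteration 2: no outgoing edges from {n36,n38}; recursion stops.
SUM(dist) = 0 + 1 + 1 = 2.

2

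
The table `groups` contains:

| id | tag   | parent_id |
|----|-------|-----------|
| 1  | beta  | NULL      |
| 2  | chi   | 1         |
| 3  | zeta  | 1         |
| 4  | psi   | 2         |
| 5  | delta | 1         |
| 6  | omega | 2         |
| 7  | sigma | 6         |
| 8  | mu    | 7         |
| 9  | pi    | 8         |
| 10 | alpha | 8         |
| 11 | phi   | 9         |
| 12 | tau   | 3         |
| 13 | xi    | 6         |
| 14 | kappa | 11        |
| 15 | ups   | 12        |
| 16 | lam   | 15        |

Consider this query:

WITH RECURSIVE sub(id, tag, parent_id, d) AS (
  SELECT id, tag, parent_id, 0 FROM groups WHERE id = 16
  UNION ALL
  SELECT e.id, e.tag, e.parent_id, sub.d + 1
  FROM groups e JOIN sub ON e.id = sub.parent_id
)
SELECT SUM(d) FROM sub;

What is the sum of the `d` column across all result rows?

10

Base: id=16 (lam), parent_id=15, d 0.
Iteration 1: join on id=15 -> ups (id 15, parent_id=12, d 1).
Iteration 2: join on id=12 -> tau (id 12, parent_id=3, d 2).
Iteration 3: join on id=3 -> zeta (id 3, parent_id=1, d 3).
Iteration 4: join on id=1 -> beta (id 1, parent_id=NULL, d 4).
Iteration 5: parent_id is NULL; no match; recursion stops.
SUM(d) = 0 + 1 + 2 + 3 + 4 = 10.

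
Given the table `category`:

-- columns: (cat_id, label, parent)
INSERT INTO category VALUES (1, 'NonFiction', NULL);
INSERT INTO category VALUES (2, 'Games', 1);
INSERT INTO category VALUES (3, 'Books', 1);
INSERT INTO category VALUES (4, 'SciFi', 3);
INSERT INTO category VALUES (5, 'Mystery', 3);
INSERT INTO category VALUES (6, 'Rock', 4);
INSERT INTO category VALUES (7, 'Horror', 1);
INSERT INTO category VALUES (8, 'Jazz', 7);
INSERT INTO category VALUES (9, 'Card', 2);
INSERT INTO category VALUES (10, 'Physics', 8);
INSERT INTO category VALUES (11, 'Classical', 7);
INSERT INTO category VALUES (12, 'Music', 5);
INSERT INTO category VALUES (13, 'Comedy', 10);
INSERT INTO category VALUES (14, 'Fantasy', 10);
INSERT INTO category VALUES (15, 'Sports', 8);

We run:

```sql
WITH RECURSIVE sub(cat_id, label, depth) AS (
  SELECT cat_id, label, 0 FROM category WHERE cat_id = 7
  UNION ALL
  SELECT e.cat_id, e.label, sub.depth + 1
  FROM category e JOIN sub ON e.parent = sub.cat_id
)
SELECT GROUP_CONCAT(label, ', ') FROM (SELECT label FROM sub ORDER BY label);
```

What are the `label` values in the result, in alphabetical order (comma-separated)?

Classical, Comedy, Fantasy, Horror, Jazz, Physics, Sports

Base: cat_id=7 (Horror) at depth 0.
Iteration 1: rows with parent in {7} -> Jazz (id 8, depth 1), Classical (id 11, depth 1).
Iteration 2: rows with parent in {8,11} -> Physics (id 10, depth 2), Sports (id 15, depth 2).
Iteration 3: rows with parent in {10,15} -> Comedy (id 13, depth 3), Fantasy (id 14, depth 3).
Iteration 4: no rows with parent in {13,14}; recursion stops.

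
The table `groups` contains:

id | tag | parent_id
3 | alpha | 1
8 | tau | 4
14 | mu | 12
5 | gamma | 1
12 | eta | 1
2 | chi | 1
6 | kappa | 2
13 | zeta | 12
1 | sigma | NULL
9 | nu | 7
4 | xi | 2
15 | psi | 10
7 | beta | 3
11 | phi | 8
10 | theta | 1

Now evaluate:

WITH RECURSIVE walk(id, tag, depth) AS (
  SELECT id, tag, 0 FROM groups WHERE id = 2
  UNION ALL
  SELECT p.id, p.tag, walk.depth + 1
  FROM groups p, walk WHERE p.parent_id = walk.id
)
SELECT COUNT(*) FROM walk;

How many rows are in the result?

5

Base: id=2 (chi) at depth 0.
Iteration 1: rows with parent_id in {2} -> xi (id 4, depth 1), kappa (id 6, depth 1).
Iteration 2: rows with parent_id in {4,6} -> tau (id 8, depth 2).
Iteration 3: rows with parent_id in {8} -> phi (id 11, depth 3).
Iteration 4: no rows with parent_id in {11}; recursion stops.
Total rows emitted: 5.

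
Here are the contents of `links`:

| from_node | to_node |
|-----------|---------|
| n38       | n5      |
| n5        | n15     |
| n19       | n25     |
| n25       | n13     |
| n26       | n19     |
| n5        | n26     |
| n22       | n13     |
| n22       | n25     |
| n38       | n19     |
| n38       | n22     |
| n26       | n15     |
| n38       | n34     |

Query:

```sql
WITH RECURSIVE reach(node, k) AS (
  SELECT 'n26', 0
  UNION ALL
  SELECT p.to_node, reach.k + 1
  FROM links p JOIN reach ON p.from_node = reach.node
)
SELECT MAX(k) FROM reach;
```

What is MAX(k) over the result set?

3

Base: (n26, k=0).
Iteration 1: edges from {n26} -> (n15, k=1), (n19, k=1).
Iteration 2: edges from {n15,n19} -> (n25, k=2).
Iteration 3: edges from {n25} -> (n13, k=3).
Iteration 4: no outgoing edges from {n13}; recursion stops.
k values: 0, 1, 1, 2, 3; the maximum is 3.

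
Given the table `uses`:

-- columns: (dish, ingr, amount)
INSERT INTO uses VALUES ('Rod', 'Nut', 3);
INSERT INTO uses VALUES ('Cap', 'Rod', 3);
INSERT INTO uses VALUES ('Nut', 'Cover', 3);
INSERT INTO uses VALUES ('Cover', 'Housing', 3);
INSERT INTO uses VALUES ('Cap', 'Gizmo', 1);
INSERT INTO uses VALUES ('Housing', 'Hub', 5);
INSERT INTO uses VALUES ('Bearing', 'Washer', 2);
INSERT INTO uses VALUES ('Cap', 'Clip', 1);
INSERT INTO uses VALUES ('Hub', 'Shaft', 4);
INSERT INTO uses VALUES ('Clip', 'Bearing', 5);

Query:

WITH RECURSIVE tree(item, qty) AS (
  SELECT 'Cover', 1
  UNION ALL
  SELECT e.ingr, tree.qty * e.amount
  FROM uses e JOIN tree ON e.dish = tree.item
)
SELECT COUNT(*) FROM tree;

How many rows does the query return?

4

Base: (Cover, qty=1).
Iteration 1: components of {Cover} -> Housing = 1*3 = 3.
Iteration 2: components of {Housing} -> Hub = 3*5 = 15.
Iteration 3: components of {Hub} -> Shaft = 15*4 = 60.
Iteration 4: no further components; recursion stops.
Total rows emitted: 4.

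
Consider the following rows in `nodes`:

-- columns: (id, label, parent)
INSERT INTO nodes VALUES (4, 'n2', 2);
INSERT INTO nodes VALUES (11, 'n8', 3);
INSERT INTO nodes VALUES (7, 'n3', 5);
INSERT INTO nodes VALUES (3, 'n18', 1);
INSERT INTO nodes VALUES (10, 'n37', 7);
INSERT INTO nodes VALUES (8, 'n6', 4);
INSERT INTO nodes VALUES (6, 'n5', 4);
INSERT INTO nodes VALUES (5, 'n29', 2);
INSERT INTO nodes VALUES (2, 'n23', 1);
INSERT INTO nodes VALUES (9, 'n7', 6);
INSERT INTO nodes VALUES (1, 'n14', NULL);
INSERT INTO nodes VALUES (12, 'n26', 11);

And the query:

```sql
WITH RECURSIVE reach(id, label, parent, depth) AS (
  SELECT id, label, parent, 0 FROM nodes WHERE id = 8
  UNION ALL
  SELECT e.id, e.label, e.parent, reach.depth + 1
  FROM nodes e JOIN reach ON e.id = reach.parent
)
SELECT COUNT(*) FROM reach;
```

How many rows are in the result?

Base: id=8 (n6), parent=4, depth 0.
Iteration 1: join on id=4 -> n2 (id 4, parent=2, depth 1).
Iteration 2: join on id=2 -> n23 (id 2, parent=1, depth 2).
Iteration 3: join on id=1 -> n14 (id 1, parent=NULL, depth 3).
Iteration 4: parent is NULL; no match; recursion stops.
Total rows emitted: 4.

4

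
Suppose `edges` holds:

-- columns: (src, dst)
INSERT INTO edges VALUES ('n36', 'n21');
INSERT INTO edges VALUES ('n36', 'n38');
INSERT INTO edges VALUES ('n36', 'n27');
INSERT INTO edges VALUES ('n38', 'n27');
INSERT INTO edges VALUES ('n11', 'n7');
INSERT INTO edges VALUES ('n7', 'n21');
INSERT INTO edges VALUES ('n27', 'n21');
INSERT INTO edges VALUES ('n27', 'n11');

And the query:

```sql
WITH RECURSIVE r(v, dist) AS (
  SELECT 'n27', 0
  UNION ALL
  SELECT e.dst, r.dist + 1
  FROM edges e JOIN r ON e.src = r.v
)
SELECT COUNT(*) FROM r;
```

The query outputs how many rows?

Base: (n27, dist=0).
Iteration 1: edges from {n27} -> (n11, dist=1), (n21, dist=1).
Iteration 2: edges from {n11,n21} -> (n7, dist=2).
Iteration 3: edges from {n7} -> (n21, dist=3).
Iteration 4: no outgoing edges from {n21}; recursion stops.
Total rows emitted: 5.

5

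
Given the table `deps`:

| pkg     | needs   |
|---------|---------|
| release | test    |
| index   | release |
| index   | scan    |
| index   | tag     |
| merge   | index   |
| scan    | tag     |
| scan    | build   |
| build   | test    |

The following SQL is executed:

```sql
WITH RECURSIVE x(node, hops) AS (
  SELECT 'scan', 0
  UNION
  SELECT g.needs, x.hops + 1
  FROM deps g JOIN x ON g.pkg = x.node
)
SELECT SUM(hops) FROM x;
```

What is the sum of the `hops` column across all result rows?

4

Base: (scan, hops=0).
Iteration 1: edges from {scan} -> (build, hops=1), (tag, hops=1).
Iteration 2: edges from {build,tag} -> (test, hops=2).
Iteration 3: no outgoing edges from {test}; recursion stops.
SUM(hops) = 0 + 1 + 1 + 2 = 4.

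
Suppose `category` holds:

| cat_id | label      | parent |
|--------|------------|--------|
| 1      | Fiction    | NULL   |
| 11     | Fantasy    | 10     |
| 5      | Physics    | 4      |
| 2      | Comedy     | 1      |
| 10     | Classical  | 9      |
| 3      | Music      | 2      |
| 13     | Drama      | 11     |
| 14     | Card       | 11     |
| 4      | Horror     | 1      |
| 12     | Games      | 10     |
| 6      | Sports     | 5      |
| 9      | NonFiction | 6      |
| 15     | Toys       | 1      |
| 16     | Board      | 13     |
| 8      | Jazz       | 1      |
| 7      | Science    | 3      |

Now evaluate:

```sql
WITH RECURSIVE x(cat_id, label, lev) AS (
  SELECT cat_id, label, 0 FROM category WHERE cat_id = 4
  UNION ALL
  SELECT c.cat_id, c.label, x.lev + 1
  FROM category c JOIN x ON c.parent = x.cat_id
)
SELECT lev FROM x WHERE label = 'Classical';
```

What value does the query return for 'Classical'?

Base: cat_id=4 (Horror) at lev 0.
Iteration 1: rows with parent in {4} -> Physics (id 5, lev 1).
Iteration 2: rows with parent in {5} -> Sports (id 6, lev 2).
Iteration 3: rows with parent in {6} -> NonFiction (id 9, lev 3).
Iteration 4: rows with parent in {9} -> Classical (id 10, lev 4).
Iteration 5: rows with parent in {10} -> Fantasy (id 11, lev 5), Games (id 12, lev 5).
Iteration 6: rows with parent in {11,12} -> Drama (id 13, lev 6), Card (id 14, lev 6).
Iteration 7: rows with parent in {13,14} -> Board (id 16, lev 7).
Iteration 8: no rows with parent in {16}; recursion stops.

4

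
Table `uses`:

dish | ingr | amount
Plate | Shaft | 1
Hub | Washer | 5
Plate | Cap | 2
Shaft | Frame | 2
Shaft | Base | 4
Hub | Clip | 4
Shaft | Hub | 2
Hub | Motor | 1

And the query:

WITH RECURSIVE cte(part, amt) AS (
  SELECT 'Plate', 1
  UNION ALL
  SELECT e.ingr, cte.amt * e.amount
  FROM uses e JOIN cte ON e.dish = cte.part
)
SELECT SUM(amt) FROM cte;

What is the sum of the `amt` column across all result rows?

32

Base: (Plate, amt=1).
Iteration 1: components of {Plate} -> Cap = 1*2 = 2, Shaft = 1*1 = 1.
Iteration 2: components of {Cap,Shaft} -> Base = 1*4 = 4, Frame = 1*2 = 2, Hub = 1*2 = 2.
Iteration 3: components of {Base,Frame,Hub} -> Clip = 2*4 = 8, Motor = 2*1 = 2, Washer = 2*5 = 10.
Iteration 4: no further components; recursion stops.
SUM(amt) = 1 + 1 + 2 + 2 + 4 + 2 + 8 + 2 + 10 = 32.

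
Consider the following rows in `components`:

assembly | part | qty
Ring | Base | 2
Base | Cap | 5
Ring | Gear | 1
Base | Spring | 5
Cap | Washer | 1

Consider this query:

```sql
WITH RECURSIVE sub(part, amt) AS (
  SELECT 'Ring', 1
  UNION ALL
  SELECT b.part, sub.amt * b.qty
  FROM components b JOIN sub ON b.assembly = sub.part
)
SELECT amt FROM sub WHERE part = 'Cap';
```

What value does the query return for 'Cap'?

Base: (Ring, amt=1).
Iteration 1: components of {Ring} -> Base = 1*2 = 2, Gear = 1*1 = 1.
Iteration 2: components of {Base,Gear} -> Cap = 2*5 = 10, Spring = 2*5 = 10.
Iteration 3: components of {Cap,Spring} -> Washer = 10*1 = 10.
Iteration 4: no further components; recursion stops.

10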